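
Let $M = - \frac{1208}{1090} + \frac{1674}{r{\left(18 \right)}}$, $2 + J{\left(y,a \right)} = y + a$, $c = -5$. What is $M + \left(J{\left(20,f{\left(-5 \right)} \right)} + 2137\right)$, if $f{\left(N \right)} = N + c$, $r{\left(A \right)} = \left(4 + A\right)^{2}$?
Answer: $\frac{283214047}{131890} \approx 2147.4$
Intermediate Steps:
$f{\left(N \right)} = -5 + N$ ($f{\left(N \right)} = N - 5 = -5 + N$)
$J{\left(y,a \right)} = -2 + a + y$ ($J{\left(y,a \right)} = -2 + \left(y + a\right) = -2 + \left(a + y\right) = -2 + a + y$)
$M = \frac{309997}{131890}$ ($M = - \frac{1208}{1090} + \frac{1674}{\left(4 + 18\right)^{2}} = \left(-1208\right) \frac{1}{1090} + \frac{1674}{22^{2}} = - \frac{604}{545} + \frac{1674}{484} = - \frac{604}{545} + 1674 \cdot \frac{1}{484} = - \frac{604}{545} + \frac{837}{242} = \frac{309997}{131890} \approx 2.3504$)
$M + \left(J{\left(20,f{\left(-5 \right)} \right)} + 2137\right) = \frac{309997}{131890} + \left(\left(-2 - 10 + 20\right) + 2137\right) = \frac{309997}{131890} + \left(8 + 2137\right) = \frac{309997}{131890} + 2145 = \frac{283214047}{131890}$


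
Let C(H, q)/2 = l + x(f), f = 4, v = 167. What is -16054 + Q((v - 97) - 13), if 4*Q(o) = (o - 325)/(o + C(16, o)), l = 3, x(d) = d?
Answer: -1139901/71 ≈ -16055.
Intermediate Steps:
C(H, q) = 14 (C(H, q) = 2*(3 + 4) = 2*7 = 14)
Q(o) = (-325 + o)/(4*(14 + o)) (Q(o) = ((o - 325)/(o + 14))/4 = ((-325 + o)/(14 + o))/4 = (-325 + o)/(4*(14 + o)))
-16054 + Q((v - 97) - 13) = -16054 + (-325 + ((167 - 97) - 13))/(4*(14 + ((167 - 97) - 13))) = -16054 + (-325 + (70 - 13))/(4*(14 + (70 - 13))) = -16054 + (-325 + 57)/(4*(14 + 57)) = -16054 + (1/4)*(-268)/71 = -16054 + (1/4)*(1/71)*(-268) = -16054 - 67/71 = -1139901/71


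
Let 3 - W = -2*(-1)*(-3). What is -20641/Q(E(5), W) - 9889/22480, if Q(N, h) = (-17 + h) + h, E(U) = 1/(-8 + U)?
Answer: -464019569/22480 ≈ -20641.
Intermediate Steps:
W = 9 (W = 3 - (-2*(-1))*(-3) = 3 - 2*(-3) = 3 - 1*(-6) = 3 + 6 = 9)
Q(N, h) = -17 + 2*h
-20641/Q(E(5), W) - 9889/22480 = -20641/(-17 + 2*9) - 9889/22480 = -20641/(-17 + 18) - 9889*1/22480 = -20641/1 - 9889/22480 = -20641*1 - 9889/22480 = -20641 - 9889/22480 = -464019569/22480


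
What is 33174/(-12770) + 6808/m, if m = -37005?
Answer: -131454203/47255385 ≈ -2.7818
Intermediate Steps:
33174/(-12770) + 6808/m = 33174/(-12770) + 6808/(-37005) = 33174*(-1/12770) + 6808*(-1/37005) = -16587/6385 - 6808/37005 = -131454203/47255385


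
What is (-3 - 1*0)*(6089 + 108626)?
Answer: -344145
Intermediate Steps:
(-3 - 1*0)*(6089 + 108626) = (-3 + 0)*114715 = -3*114715 = -344145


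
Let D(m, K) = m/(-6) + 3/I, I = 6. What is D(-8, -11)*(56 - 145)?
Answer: -979/6 ≈ -163.17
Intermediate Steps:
D(m, K) = ½ - m/6 (D(m, K) = m/(-6) + 3/6 = m*(-⅙) + 3*(⅙) = -m/6 + ½ = ½ - m/6)
D(-8, -11)*(56 - 145) = (½ - ⅙*(-8))*(56 - 145) = (½ + 4/3)*(-89) = (11/6)*(-89) = -979/6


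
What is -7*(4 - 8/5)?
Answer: -84/5 ≈ -16.800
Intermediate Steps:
-7*(4 - 8/5) = -7*12/5 = -84/5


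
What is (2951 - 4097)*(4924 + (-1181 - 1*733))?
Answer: -3449460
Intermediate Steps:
(2951 - 4097)*(4924 + (-1181 - 1*733)) = -1146*(4924 + (-1181 - 733)) = -1146*(4924 - 1914) = -1146*3010 = -3449460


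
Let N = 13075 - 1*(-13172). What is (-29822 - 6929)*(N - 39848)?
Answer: 499850351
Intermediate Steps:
N = 26247 (N = 13075 + 13172 = 26247)
(-29822 - 6929)*(N - 39848) = (-29822 - 6929)*(26247 - 39848) = -36751*(-13601) = 499850351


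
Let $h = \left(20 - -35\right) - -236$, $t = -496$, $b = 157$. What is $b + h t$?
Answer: $-144179$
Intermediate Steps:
$h = 291$ ($h = \left(20 + 35\right) + 236 = 55 + 236 = 291$)
$b + h t = 157 + 291 \left(-496\right) = 157 - 144336 = -144179$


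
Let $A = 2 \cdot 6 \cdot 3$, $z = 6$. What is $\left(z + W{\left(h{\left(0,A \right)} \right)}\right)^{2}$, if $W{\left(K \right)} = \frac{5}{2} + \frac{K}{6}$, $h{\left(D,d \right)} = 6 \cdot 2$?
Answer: $\frac{441}{4} \approx 110.25$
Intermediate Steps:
$A = 36$ ($A = 12 \cdot 3 = 36$)
$h{\left(D,d \right)} = 12$
$W{\left(K \right)} = \frac{5}{2} + \frac{K}{6}$ ($W{\left(K \right)} = 5 \cdot \frac{1}{2} + K \frac{1}{6} = \frac{5}{2} + \frac{K}{6}$)
$\left(z + W{\left(h{\left(0,A \right)} \right)}\right)^{2} = \left(6 + \left(\frac{5}{2} + \frac{1}{6} \cdot 12\right)\right)^{2} = \left(6 + \left(\frac{5}{2} + 2\right)\right)^{2} = \left(6 + \frac{9}{2}\right)^{2} = \left(\frac{21}{2}\right)^{2} = \frac{441}{4}$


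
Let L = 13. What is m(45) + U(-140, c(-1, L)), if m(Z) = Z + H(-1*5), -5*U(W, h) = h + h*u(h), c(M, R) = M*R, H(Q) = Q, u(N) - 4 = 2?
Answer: 291/5 ≈ 58.200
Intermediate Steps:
u(N) = 6 (u(N) = 4 + 2 = 6)
U(W, h) = -7*h/5 (U(W, h) = -(h + h*6)/5 = -(h + 6*h)/5 = -7*h/5)
m(Z) = -5 + Z (m(Z) = Z - 1*5 = Z - 5 = -5 + Z)
m(45) + U(-140, c(-1, L)) = (-5 + 45) - (-7)*13/5 = 40 - 7/5*(-13) = 40 + 91/5 = 291/5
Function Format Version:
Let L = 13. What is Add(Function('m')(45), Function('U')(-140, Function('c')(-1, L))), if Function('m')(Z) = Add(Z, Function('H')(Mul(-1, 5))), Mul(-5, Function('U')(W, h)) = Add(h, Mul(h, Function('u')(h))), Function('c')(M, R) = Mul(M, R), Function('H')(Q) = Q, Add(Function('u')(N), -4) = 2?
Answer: Rational(291, 5) ≈ 58.200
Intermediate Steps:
Function('u')(N) = 6 (Function('u')(N) = Add(4, 2) = 6)
Function('U')(W, h) = Mul(Rational(-7, 5), h) (Function('U')(W, h) = Mul(Rational(-1, 5), Add(h, Mul(h, 6))) = Mul(Rational(-1, 5), Add(h, Mul(6, h))) = Mul(Rational(-1, 5), Mul(7, h)) = Mul(Rational(-7, 5), h))
Function('m')(Z) = Add(-5, Z) (Function('m')(Z) = Add(Z, Mul(-1, 5)) = Add(Z, -5) = Add(-5, Z))
Add(Function('m')(45), Function('U')(-140, Function('c')(-1, L))) = Add(Add(-5, 45), Mul(Rational(-7, 5), Mul(-1, 13))) = Add(40, Mul(Rational(-7, 5), -13)) = Add(40, Rational(91, 5)) = Rational(291, 5)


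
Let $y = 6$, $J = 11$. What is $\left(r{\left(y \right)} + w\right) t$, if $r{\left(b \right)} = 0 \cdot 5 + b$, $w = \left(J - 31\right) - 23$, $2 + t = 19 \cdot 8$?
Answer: $-5550$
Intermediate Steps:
$t = 150$ ($t = -2 + 19 \cdot 8 = -2 + 152 = 150$)
$w = -43$ ($w = \left(11 - 31\right) - 23 = -20 - 23 = -43$)
$r{\left(b \right)} = b$ ($r{\left(b \right)} = 0 + b = b$)
$\left(r{\left(y \right)} + w\right) t = \left(6 - 43\right) 150 = \left(-37\right) 150 = -5550$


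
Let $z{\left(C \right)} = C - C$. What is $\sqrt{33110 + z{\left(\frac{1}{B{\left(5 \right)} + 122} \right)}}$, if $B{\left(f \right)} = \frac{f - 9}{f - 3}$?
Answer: $\sqrt{33110} \approx 181.96$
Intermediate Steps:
$B{\left(f \right)} = \frac{-9 + f}{-3 + f}$
$z{\left(C \right)} = 0$
$\sqrt{33110 + z{\left(\frac{1}{B{\left(5 \right)} + 122} \right)}} = \sqrt{33110 + 0} = \sqrt{33110}$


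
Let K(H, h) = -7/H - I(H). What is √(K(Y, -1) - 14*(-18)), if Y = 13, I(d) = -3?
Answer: 2*√10751/13 ≈ 15.952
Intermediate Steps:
K(H, h) = 3 - 7/H (K(H, h) = -7/H - 1*(-3) = -7/H + 3 = 3 - 7/H)
√(K(Y, -1) - 14*(-18)) = √((3 - 7/13) - 14*(-18)) = √((3 - 7*1/13) + 252) = √((3 - 7/13) + 252) = √(32/13 + 252) = √(3308/13) = 2*√10751/13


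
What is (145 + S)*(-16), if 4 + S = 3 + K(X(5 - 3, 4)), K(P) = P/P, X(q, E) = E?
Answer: -2320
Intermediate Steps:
K(P) = 1
S = 0 (S = -4 + (3 + 1) = -4 + 4 = 0)
(145 + S)*(-16) = (145 + 0)*(-16) = 145*(-16) = -2320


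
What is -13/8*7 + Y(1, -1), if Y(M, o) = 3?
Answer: -67/8 ≈ -8.3750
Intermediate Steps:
-13/8*7 + Y(1, -1) = -13/8*7 + 3 = -91/8 + 3 = -67/8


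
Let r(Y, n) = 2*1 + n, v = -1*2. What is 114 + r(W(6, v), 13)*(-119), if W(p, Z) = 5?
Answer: -1671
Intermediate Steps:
v = -2
r(Y, n) = 2 + n
114 + r(W(6, v), 13)*(-119) = 114 + (2 + 13)*(-119) = 114 + 15*(-119) = 114 - 1785 = -1671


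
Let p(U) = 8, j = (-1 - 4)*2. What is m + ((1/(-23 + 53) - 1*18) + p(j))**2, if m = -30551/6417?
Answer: 20229271/213900 ≈ 94.573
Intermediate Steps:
j = -10 (j = -5*2 = -10)
m = -30551/6417 (m = -30551*1/6417 = -30551/6417 ≈ -4.7609)
m + ((1/(-23 + 53) - 1*18) + p(j))**2 = -30551/6417 + ((1/(-23 + 53) - 1*18) + 8)**2 = -30551/6417 + ((1/30 - 18) + 8)**2 = -30551/6417 + (-539/30 + 8)**2 = -30551/6417 + (-299/30)**2 = -30551/6417 + 89401/900 = 20229271/213900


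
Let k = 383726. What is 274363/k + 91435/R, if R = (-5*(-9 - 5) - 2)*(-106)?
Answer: -16554189153/1382948504 ≈ -11.970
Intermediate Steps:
R = -7208 (R = (-5*(-14) - 2)*(-106) = (70 - 2)*(-106) = 68*(-106) = -7208)
274363/k + 91435/R = 274363/383726 + 91435/(-7208) = 274363*(1/383726) + 91435*(-1/7208) = 274363/383726 - 91435/7208 = -16554189153/1382948504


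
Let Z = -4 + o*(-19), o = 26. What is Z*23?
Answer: -11454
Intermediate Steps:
Z = -498 (Z = -4 + 26*(-19) = -4 - 494 = -498)
Z*23 = -498*23 = -11454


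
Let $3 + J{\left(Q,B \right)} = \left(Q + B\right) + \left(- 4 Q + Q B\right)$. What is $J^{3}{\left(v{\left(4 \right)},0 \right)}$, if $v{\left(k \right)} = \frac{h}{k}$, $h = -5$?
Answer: $\frac{27}{64} \approx 0.42188$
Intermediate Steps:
$v{\left(k \right)} = - \frac{5}{k}$
$J{\left(Q,B \right)} = -3 + B - 3 Q + B Q$ ($J{\left(Q,B \right)} = -3 + \left(\left(Q + B\right) + \left(- 4 Q + Q B\right)\right) = -3 + \left(\left(B + Q\right) + \left(- 4 Q + B Q\right)\right) = -3 + \left(B - 3 Q + B Q\right) = -3 + B - 3 Q + B Q$)
$J^{3}{\left(v{\left(4 \right)},0 \right)} = \left(-3 + 0 - 3 \left(- \frac{5}{4}\right) + 0 \left(- \frac{5}{4}\right)\right)^{3} = \left(-3 + 0 - 3 \left(\left(-5\right) \frac{1}{4}\right) + 0 \left(\left(-5\right) \frac{1}{4}\right)\right)^{3} = \left(-3 + 0 - - \frac{15}{4} + 0 \left(- \frac{5}{4}\right)\right)^{3} = \left(-3 + 0 + \frac{15}{4} + 0\right)^{3} = \left(\frac{3}{4}\right)^{3} = \frac{27}{64}$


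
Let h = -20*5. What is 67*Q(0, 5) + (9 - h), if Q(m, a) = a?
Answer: 444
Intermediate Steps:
h = -100 (h = -10*10 = -100)
67*Q(0, 5) + (9 - h) = 67*5 + (9 - 1*(-100)) = 335 + (9 + 100) = 335 + 109 = 444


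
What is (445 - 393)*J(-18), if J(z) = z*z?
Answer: 16848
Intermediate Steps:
J(z) = z²
(445 - 393)*J(-18) = (445 - 393)*(-18)² = 52*324 = 16848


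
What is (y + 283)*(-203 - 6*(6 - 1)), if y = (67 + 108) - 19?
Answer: -102287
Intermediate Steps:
y = 156 (y = 175 - 19 = 156)
(y + 283)*(-203 - 6*(6 - 1)) = (156 + 283)*(-203 - 6*(6 - 1)) = 439*(-203 - 6*5) = 439*(-203 - 1*30) = 439*(-203 - 30) = 439*(-233) = -102287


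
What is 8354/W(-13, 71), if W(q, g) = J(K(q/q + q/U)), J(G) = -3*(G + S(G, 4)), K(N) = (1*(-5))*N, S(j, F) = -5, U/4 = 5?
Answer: 33416/81 ≈ 412.54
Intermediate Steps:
U = 20 (U = 4*5 = 20)
K(N) = -5*N
J(G) = 15 - 3*G (J(G) = -3*(G - 5) = -3*(-5 + G) = 15 - 3*G)
W(q, g) = 30 + 3*q/4 (W(q, g) = 15 - (-15)*(q/q + q/20) = 15 - (-15)*(1 + q*(1/20)) = 15 - (-15)*(1 + q/20) = 15 - 3*(-5 - q/4) = 15 + (15 + 3*q/4) = 30 + 3*q/4)
8354/W(-13, 71) = 8354/(30 + (3/4)*(-13)) = 8354/(30 - 39/4) = 8354/(81/4) = 8354*(4/81) = 33416/81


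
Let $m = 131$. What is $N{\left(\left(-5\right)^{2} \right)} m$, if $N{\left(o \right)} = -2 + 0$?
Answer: $-262$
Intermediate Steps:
$N{\left(o \right)} = -2$
$N{\left(\left(-5\right)^{2} \right)} m = \left(-2\right) 131 = -262$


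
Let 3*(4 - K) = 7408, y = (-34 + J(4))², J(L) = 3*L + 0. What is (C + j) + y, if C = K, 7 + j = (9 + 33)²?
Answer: -673/3 ≈ -224.33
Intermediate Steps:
J(L) = 3*L
y = 484 (y = (-34 + 3*4)² = (-34 + 12)² = (-22)² = 484)
j = 1757 (j = -7 + (9 + 33)² = -7 + 42² = -7 + 1764 = 1757)
K = -7396/3 (K = 4 - ⅓*7408 = 4 - 7408/3 = -7396/3 ≈ -2465.3)
C = -7396/3 ≈ -2465.3
(C + j) + y = (-7396/3 + 1757) + 484 = -2125/3 + 484 = -673/3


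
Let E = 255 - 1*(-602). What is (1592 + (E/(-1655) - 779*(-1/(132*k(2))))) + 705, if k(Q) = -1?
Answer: 500400251/218460 ≈ 2290.6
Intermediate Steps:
E = 857 (E = 255 + 602 = 857)
(1592 + (E/(-1655) - 779*(-1/(132*k(2))))) + 705 = (1592 + (857/(-1655) - 779/(-11*12*(-1)))) + 705 = (1592 + (857*(-1/1655) - 779/((-132*(-1))))) + 705 = (1592 + (-857/1655 - 779/132)) + 705 = (1592 - 1402369/218460) + 705 = 346385951/218460 + 705 = 500400251/218460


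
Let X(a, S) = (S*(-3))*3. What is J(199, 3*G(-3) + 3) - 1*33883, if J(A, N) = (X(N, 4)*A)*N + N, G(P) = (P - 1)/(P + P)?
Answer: -69698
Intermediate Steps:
G(P) = (-1 + P)/(2*P) (G(P) = (-1 + P)/((2*P)) = (-1 + P)*(1/(2*P)) = (-1 + P)/(2*P))
X(a, S) = -9*S (X(a, S) = -3*S*3 = -9*S)
J(A, N) = N - 36*A*N (J(A, N) = ((-9*4)*A)*N + N = (-36*A)*N + N = -36*A*N + N = N - 36*A*N)
J(199, 3*G(-3) + 3) - 1*33883 = (3*((1/2)*(-1 - 3)/(-3)) + 3)*(1 - 36*199) - 1*33883 = (3*((1/2)*(-1/3)*(-4)) + 3)*(1 - 7164) - 33883 = (3*(2/3) + 3)*(-7163) - 33883 = (2 + 3)*(-7163) - 33883 = 5*(-7163) - 33883 = -35815 - 33883 = -69698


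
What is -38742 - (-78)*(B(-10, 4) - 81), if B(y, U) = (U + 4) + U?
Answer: -44124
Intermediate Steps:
B(y, U) = 4 + 2*U (B(y, U) = (4 + U) + U = 4 + 2*U)
-38742 - (-78)*(B(-10, 4) - 81) = -38742 - (-78)*((4 + 2*4) - 81) = -38742 - (-78)*((4 + 8) - 81) = -38742 - (-78)*(12 - 81) = -38742 - (-78)*(-69) = -38742 - 1*5382 = -38742 - 5382 = -44124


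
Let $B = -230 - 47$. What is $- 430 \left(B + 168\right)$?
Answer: $46870$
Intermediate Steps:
$B = -277$
$- 430 \left(B + 168\right) = - 430 \left(-277 + 168\right) = \left(-430\right) \left(-109\right) = 46870$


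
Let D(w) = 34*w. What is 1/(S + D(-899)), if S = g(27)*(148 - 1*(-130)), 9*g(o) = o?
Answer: -1/29732 ≈ -3.3634e-5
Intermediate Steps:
g(o) = o/9
S = 834 (S = ((⅑)*27)*(148 - 1*(-130)) = 3*(148 + 130) = 3*278 = 834)
1/(S + D(-899)) = 1/(834 + 34*(-899)) = 1/(834 - 30566) = 1/(-29732) = -1/29732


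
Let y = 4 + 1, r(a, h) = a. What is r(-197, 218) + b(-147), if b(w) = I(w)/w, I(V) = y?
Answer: -28964/147 ≈ -197.03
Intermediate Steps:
y = 5
I(V) = 5
b(w) = 5/w
r(-197, 218) + b(-147) = -197 + 5/(-147) = -197 + 5*(-1/147) = -197 - 5/147 = -28964/147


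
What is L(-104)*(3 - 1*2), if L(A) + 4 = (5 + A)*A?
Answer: 10292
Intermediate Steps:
L(A) = -4 + A*(5 + A) (L(A) = -4 + (5 + A)*A = -4 + A*(5 + A))
L(-104)*(3 - 1*2) = (-4 + (-104)**2 + 5*(-104))*(3 - 1*2) = (-4 + 10816 - 520)*(3 - 2) = 10292*1 = 10292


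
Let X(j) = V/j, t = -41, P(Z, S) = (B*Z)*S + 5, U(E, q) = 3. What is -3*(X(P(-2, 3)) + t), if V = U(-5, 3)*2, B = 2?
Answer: 879/7 ≈ 125.57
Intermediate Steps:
P(Z, S) = 5 + 2*S*Z (P(Z, S) = (2*Z)*S + 5 = 2*S*Z + 5 = 5 + 2*S*Z)
V = 6 (V = 3*2 = 6)
X(j) = 6/j
-3*(X(P(-2, 3)) + t) = -3*(6/(5 + 2*3*(-2)) - 41) = -3*(6/(5 - 12) - 41) = -3*(6/(-7) - 41) = -3*(6*(-⅐) - 41) = -3*(-6/7 - 41) = -3*(-293/7) = 879/7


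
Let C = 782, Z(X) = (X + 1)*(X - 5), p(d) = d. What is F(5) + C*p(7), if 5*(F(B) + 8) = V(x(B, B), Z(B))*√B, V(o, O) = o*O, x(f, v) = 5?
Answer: 5466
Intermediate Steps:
Z(X) = (1 + X)*(-5 + X)
V(o, O) = O*o
F(B) = -8 + √B*(-25 - 20*B + 5*B²)/5 (F(B) = -8 + (((-5 + B² - 4*B)*5)*√B)/5 = -8 + ((-25 - 20*B + 5*B²)*√B)/5 = -8 + (√B*(-25 - 20*B + 5*B²))/5 = -8 + √B*(-25 - 20*B + 5*B²)/5)
F(5) + C*p(7) = (-8 + √5*(-5 + 5² - 4*5)) + 782*7 = (-8 + √5*(-5 + 25 - 20)) + 5474 = (-8 + √5*0) + 5474 = (-8 + 0) + 5474 = -8 + 5474 = 5466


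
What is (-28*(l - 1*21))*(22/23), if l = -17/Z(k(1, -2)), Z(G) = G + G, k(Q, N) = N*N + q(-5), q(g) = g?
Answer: 7700/23 ≈ 334.78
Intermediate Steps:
k(Q, N) = -5 + N**2 (k(Q, N) = N*N - 5 = N**2 - 5 = -5 + N**2)
Z(G) = 2*G
l = 17/2 (l = -17*1/(2*(-5 + (-2)**2)) = -17*1/(2*(-5 + 4)) = -17/(2*(-1)) = -17/(-2) = -17*(-1/2) = 17/2 ≈ 8.5000)
(-28*(l - 1*21))*(22/23) = (-28*(17/2 - 1*21))*(22/23) = (-28*(17/2 - 21))*(22*(1/23)) = -28*(-25/2)*(22/23) = 350*(22/23) = 7700/23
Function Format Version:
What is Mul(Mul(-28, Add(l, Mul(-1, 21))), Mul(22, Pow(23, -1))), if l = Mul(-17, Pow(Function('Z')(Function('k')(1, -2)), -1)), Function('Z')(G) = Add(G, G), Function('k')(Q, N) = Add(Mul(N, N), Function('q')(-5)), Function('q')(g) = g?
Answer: Rational(7700, 23) ≈ 334.78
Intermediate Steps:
Function('k')(Q, N) = Add(-5, Pow(N, 2)) (Function('k')(Q, N) = Add(Mul(N, N), -5) = Add(Pow(N, 2), -5) = Add(-5, Pow(N, 2)))
Function('Z')(G) = Mul(2, G)
l = Rational(17, 2) (l = Mul(-17, Pow(Mul(2, Add(-5, Pow(-2, 2))), -1)) = Mul(-17, Pow(Mul(2, Add(-5, 4)), -1)) = Mul(-17, Pow(Mul(2, -1), -1)) = Mul(-17, Pow(-2, -1)) = Mul(-17, Rational(-1, 2)) = Rational(17, 2) ≈ 8.5000)
Mul(Mul(-28, Add(l, Mul(-1, 21))), Mul(22, Pow(23, -1))) = Mul(Mul(-28, Add(Rational(17, 2), Mul(-1, 21))), Mul(22, Pow(23, -1))) = Mul(Mul(-28, Add(Rational(17, 2), -21)), Mul(22, Rational(1, 23))) = Mul(Mul(-28, Rational(-25, 2)), Rational(22, 23)) = Mul(350, Rational(22, 23)) = Rational(7700, 23)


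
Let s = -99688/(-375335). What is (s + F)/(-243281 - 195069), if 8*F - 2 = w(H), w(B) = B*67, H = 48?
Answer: -604312767/658112389000 ≈ -0.00091825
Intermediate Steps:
w(B) = 67*B
F = 1609/4 (F = ¼ + (67*48)/8 = ¼ + (⅛)*3216 = ¼ + 402 = 1609/4 ≈ 402.25)
s = 99688/375335 (s = -99688*(-1/375335) = 99688/375335 ≈ 0.26560)
(s + F)/(-243281 - 195069) = (99688/375335 + 1609/4)/(-243281 - 195069) = (604312767/1501340)/(-438350) = (604312767/1501340)*(-1/438350) = -604312767/658112389000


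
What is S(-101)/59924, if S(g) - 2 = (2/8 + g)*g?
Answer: 40711/239696 ≈ 0.16984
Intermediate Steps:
S(g) = 2 + g*(¼ + g) (S(g) = 2 + (2/8 + g)*g = 2 + (2*(⅛) + g)*g = 2 + (¼ + g)*g = 2 + g*(¼ + g))
S(-101)/59924 = (2 + (-101)² + (¼)*(-101))/59924 = (2 + 10201 - 101/4)*(1/59924) = (40711/4)*(1/59924) = 40711/239696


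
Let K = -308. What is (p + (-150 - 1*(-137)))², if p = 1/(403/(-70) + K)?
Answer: 81561076921/482373369 ≈ 169.08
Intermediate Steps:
p = -70/21963 (p = 1/(403/(-70) - 308) = 1/(403*(-1/70) - 308) = 1/(-403/70 - 308) = 1/(-21963/70) = -70/21963 ≈ -0.0031872)
(p + (-150 - 1*(-137)))² = (-70/21963 + (-150 - 1*(-137)))² = (-70/21963 + (-150 + 137))² = (-70/21963 - 13)² = (-285589/21963)² = 81561076921/482373369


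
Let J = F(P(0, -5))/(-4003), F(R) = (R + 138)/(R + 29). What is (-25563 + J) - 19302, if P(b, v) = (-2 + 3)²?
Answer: -5387837989/120090 ≈ -44865.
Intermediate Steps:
P(b, v) = 1 (P(b, v) = 1² = 1)
F(R) = (138 + R)/(29 + R)
J = -139/120090 (J = ((138 + 1)/(29 + 1))/(-4003) = (139/30)*(-1/4003) = -139/120090 ≈ -0.0011575)
(-25563 + J) - 19302 = (-25563 - 139/120090) - 19302 = -3069860809/120090 - 19302 = -5387837989/120090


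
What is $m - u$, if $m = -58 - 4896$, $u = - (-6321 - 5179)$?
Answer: $-16454$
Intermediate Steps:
$u = 11500$ ($u = - (-6321 - 5179) = \left(-1\right) \left(-11500\right) = 11500$)
$m = -4954$ ($m = -58 - 4896 = -4954$)
$m - u = -4954 - 11500 = -16454$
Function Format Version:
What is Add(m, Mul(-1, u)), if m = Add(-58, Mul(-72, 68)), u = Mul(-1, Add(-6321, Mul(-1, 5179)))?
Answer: -16454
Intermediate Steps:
u = 11500 (u = Mul(-1, Add(-6321, -5179)) = Mul(-1, -11500) = 11500)
m = -4954 (m = Add(-58, -4896) = -4954)
Add(m, Mul(-1, u)) = Add(-4954, Mul(-1, 11500)) = Add(-4954, -11500) = -16454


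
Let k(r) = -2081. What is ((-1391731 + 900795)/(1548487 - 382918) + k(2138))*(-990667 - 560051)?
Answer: 1254034645162650/388523 ≈ 3.2277e+9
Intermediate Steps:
((-1391731 + 900795)/(1548487 - 382918) + k(2138))*(-990667 - 560051) = ((-1391731 + 900795)/(1548487 - 382918) - 2081)*(-990667 - 560051) = (-490936/1165569 - 2081)*(-1550718) = -2426040025/1165569*(-1550718) = 1254034645162650/388523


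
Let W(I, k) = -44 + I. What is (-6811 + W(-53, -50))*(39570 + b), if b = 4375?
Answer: -303572060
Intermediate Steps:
(-6811 + W(-53, -50))*(39570 + b) = (-6811 + (-44 - 53))*(39570 + 4375) = (-6811 - 97)*43945 = -6908*43945 = -303572060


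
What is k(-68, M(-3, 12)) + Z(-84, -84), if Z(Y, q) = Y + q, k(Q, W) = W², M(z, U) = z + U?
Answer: -87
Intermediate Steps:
M(z, U) = U + z
k(-68, M(-3, 12)) + Z(-84, -84) = (12 - 3)² + (-84 - 84) = 9² - 168 = 81 - 168 = -87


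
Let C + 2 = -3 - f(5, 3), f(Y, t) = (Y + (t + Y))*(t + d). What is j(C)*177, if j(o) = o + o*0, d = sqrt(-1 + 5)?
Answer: -12390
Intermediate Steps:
d = 2 (d = sqrt(4) = 2)
f(Y, t) = (2 + t)*(t + 2*Y) (f(Y, t) = (Y + (t + Y))*(t + 2) = (Y + (Y + t))*(2 + t) = (t + 2*Y)*(2 + t) = (2 + t)*(t + 2*Y))
C = -70 (C = -2 + (-3 - (3**2 + 2*3 + 4*5 + 2*5*3)) = -2 + (-3 - (9 + 6 + 20 + 30)) = -2 + (-3 - 1*65) = -2 + (-3 - 65) = -2 - 68 = -70)
j(o) = o (j(o) = o + 0 = o)
j(C)*177 = -70*177 = -12390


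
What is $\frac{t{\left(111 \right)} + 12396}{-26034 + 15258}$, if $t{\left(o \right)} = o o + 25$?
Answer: $- \frac{12371}{5388} \approx -2.296$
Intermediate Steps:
$t{\left(o \right)} = 25 + o^{2}$ ($t{\left(o \right)} = o^{2} + 25 = 25 + o^{2}$)
$\frac{t{\left(111 \right)} + 12396}{-26034 + 15258} = \frac{\left(25 + 111^{2}\right) + 12396}{-26034 + 15258} = \frac{\left(25 + 12321\right) + 12396}{-10776} = \left(12346 + 12396\right) \left(- \frac{1}{10776}\right) = 24742 \left(- \frac{1}{10776}\right) = - \frac{12371}{5388}$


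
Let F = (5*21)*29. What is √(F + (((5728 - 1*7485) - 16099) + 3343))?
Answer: 2*I*√2867 ≈ 107.09*I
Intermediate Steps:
F = 3045 (F = 105*29 = 3045)
√(F + (((5728 - 1*7485) - 16099) + 3343)) = √(3045 + (((5728 - 1*7485) - 16099) + 3343)) = √(3045 + (((5728 - 7485) - 16099) + 3343)) = √(3045 + ((-1757 - 16099) + 3343)) = √(3045 + (-17856 + 3343)) = √(3045 - 14513) = √(-11468) = 2*I*√2867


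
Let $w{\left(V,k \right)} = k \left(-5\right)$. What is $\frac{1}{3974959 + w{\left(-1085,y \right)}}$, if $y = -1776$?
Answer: $\frac{1}{3983839} \approx 2.5101 \cdot 10^{-7}$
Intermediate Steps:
$w{\left(V,k \right)} = - 5 k$
$\frac{1}{3974959 + w{\left(-1085,y \right)}} = \frac{1}{3974959 - -8880} = \frac{1}{3974959 + 8880} = \frac{1}{3983839}$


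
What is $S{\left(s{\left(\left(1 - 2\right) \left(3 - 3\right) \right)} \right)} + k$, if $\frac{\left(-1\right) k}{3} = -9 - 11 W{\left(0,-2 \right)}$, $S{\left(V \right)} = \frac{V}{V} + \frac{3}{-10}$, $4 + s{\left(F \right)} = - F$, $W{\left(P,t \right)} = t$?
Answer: $- \frac{383}{10} \approx -38.3$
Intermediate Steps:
$s{\left(F \right)} = -4 - F$
$S{\left(V \right)} = \frac{7}{10}$ ($S{\left(V \right)} = 1 + 3 \left(- \frac{1}{10}\right) = 1 - \frac{3}{10} = \frac{7}{10}$)
$k = -39$ ($k = - 3 \left(-9 - -22\right) = - 3 \left(-9 + 22\right) = \left(-3\right) 13 = -39$)
$S{\left(s{\left(\left(1 - 2\right) \left(3 - 3\right) \right)} \right)} + k = \frac{7}{10} - 39 = - \frac{383}{10}$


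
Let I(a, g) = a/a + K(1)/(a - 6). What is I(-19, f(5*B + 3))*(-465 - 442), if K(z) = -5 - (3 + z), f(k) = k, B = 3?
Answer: -30838/25 ≈ -1233.5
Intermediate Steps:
K(z) = -8 - z (K(z) = -5 + (-3 - z) = -8 - z)
I(a, g) = 1 - 9/(-6 + a) (I(a, g) = a/a + (-8 - 1*1)/(a - 6) = 1 + (-8 - 1)/(-6 + a) = 1 - 9/(-6 + a))
I(-19, f(5*B + 3))*(-465 - 442) = ((-15 - 19)/(-6 - 19))*(-465 - 442) = (-34/(-25))*(-907) = -1/25*(-34)*(-907) = (34/25)*(-907) = -30838/25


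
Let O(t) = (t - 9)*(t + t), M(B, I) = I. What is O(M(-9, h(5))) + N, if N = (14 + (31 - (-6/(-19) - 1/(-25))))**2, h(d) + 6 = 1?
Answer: 481281936/225625 ≈ 2133.1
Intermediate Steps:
h(d) = -5 (h(d) = -6 + 1 = -5)
N = 449694436/225625 (N = (14 + (31 - (-6*(-1/19) - 1*(-1/25))))**2 = (14 + (31 - (6/19 + 1/25)))**2 = (14 + (31 - 1*169/475))**2 = (14 + (31 - 169/475))**2 = (14 + 14556/475)**2 = (21206/475)**2 = 449694436/225625 ≈ 1993.1)
O(t) = 2*t*(-9 + t) (O(t) = (-9 + t)*(2*t) = 2*t*(-9 + t))
O(M(-9, h(5))) + N = 2*(-5)*(-9 - 5) + 449694436/225625 = 2*(-5)*(-14) + 449694436/225625 = 140 + 449694436/225625 = 481281936/225625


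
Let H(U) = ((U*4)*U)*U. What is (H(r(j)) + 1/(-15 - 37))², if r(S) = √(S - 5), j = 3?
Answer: -346111/2704 + 4*I*√2/13 ≈ -128.0 + 0.43514*I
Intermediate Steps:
r(S) = √(-5 + S)
H(U) = 4*U³ (H(U) = ((4*U)*U)*U = (4*U²)*U = 4*U³)
(H(r(j)) + 1/(-15 - 37))² = (4*(√(-5 + 3))³ + 1/(-15 - 37))² = (4*(√(-2))³ + 1/(-52))² = (4*(I*√2)³ - 1/52)² = (4*(-2*I*√2) - 1/52)² = (-8*I*√2 - 1/52)² = (-1/52 - 8*I*√2)²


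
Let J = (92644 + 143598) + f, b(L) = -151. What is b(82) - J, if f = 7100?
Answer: -243493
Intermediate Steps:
J = 243342 (J = (92644 + 143598) + 7100 = 236242 + 7100 = 243342)
b(82) - J = -151 - 1*243342 = -151 - 243342 = -243493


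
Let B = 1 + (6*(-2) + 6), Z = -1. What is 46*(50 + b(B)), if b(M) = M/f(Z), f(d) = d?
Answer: 2530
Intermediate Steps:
B = -5 (B = 1 + (-12 + 6) = 1 - 6 = -5)
b(M) = -M (b(M) = M/(-1) = M*(-1) = -M)
46*(50 + b(B)) = 46*(50 - 1*(-5)) = 46*(50 + 5) = 46*55 = 2530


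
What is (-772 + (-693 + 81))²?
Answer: 1915456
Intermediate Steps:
(-772 + (-693 + 81))² = (-772 - 612)² = (-1384)² = 1915456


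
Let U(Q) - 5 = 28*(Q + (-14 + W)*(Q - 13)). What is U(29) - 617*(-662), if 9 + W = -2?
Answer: 398071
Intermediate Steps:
W = -11 (W = -9 - 2 = -11)
U(Q) = 9105 - 672*Q (U(Q) = 5 + 28*(Q + (-14 - 11)*(Q - 13)) = 5 + 28*(Q - 25*(-13 + Q)) = 5 + 28*(Q + (325 - 25*Q)) = 5 + 28*(325 - 24*Q) = 5 + (9100 - 672*Q) = 9105 - 672*Q)
U(29) - 617*(-662) = (9105 - 672*29) - 617*(-662) = (9105 - 19488) + 408454 = -10383 + 408454 = 398071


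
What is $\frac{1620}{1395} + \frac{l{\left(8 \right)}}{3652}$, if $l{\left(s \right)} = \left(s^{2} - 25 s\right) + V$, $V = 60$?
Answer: $\frac{32279}{28303} \approx 1.1405$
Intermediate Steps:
$l{\left(s \right)} = 60 + s^{2} - 25 s$ ($l{\left(s \right)} = \left(s^{2} - 25 s\right) + 60 = 60 + s^{2} - 25 s$)
$\frac{1620}{1395} + \frac{l{\left(8 \right)}}{3652} = \frac{1620}{1395} + \frac{60 + 8^{2} - 200}{3652} = 1620 \cdot \frac{1}{1395} + \left(60 + 64 - 200\right) \frac{1}{3652} = \frac{36}{31} - \frac{19}{913} = \frac{32279}{28303}$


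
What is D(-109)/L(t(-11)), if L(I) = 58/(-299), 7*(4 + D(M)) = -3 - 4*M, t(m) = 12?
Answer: -121095/406 ≈ -298.26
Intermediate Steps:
D(M) = -31/7 - 4*M/7 (D(M) = -4 + (-3 - 4*M)/7 = -4 + (-3/7 - 4*M/7) = -31/7 - 4*M/7)
L(I) = -58/299 (L(I) = 58*(-1/299) = -58/299)
D(-109)/L(t(-11)) = (-31/7 - 4/7*(-109))/(-58/299) = (-31/7 + 436/7)*(-299/58) = (405/7)*(-299/58) = -121095/406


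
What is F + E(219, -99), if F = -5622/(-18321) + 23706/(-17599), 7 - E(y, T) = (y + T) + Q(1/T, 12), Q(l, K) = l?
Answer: -1213306171882/10640232207 ≈ -114.03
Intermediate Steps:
E(y, T) = 7 - T - y - 1/T (E(y, T) = 7 - ((y + T) + 1/T) = 7 - ((T + y) + 1/T) = 7 - (T + y + 1/T) = 7 + (-T - y - 1/T) = 7 - T - y - 1/T)
F = -111792016/107477093 (F = -5622*(-1/18321) + 23706*(-1/17599) = 1874/6107 - 23706/17599 = -111792016/107477093 ≈ -1.0401)
F + E(219, -99) = -111792016/107477093 + (7 - 1*(-99) - 1*219 - 1/(-99)) = -111792016/107477093 + (7 + 99 - 219 - 1*(-1/99)) = -111792016/107477093 + (7 + 99 - 219 + 1/99) = -111792016/107477093 - 11186/99 = -1213306171882/10640232207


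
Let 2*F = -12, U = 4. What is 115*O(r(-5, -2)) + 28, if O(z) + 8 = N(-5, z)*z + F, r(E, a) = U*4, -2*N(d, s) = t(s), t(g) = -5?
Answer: 3018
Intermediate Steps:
F = -6 (F = (1/2)*(-12) = -6)
N(d, s) = 5/2 (N(d, s) = -1/2*(-5) = 5/2)
r(E, a) = 16 (r(E, a) = 4*4 = 16)
O(z) = -14 + 5*z/2 (O(z) = -8 + (5*z/2 - 6) = -8 + (-6 + 5*z/2) = -14 + 5*z/2)
115*O(r(-5, -2)) + 28 = 115*(-14 + (5/2)*16) + 28 = 115*(-14 + 40) + 28 = 115*26 + 28 = 2990 + 28 = 3018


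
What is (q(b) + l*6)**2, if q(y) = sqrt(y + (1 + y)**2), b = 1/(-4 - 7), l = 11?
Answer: (726 + sqrt(89))**2/121 ≈ 4469.9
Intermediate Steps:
b = -1/11 (b = 1/(-11) = -1/11 ≈ -0.090909)
(q(b) + l*6)**2 = (sqrt(-1/11 + (1 - 1/11)**2) + 11*6)**2 = (sqrt(-1/11 + (10/11)**2) + 66)**2 = (sqrt(-1/11 + 100/121) + 66)**2 = (sqrt(89/121) + 66)**2 = (sqrt(89)/11 + 66)**2 = (66 + sqrt(89)/11)**2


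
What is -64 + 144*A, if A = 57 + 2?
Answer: 8432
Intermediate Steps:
A = 59
-64 + 144*A = -64 + 144*59 = -64 + 8496 = 8432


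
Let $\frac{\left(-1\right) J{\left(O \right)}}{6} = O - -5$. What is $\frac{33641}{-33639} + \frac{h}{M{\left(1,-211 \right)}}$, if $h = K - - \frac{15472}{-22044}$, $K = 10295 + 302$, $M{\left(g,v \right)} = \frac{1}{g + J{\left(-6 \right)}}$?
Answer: $\frac{4583514257192}{61794843} \approx 74173.0$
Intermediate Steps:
$J{\left(O \right)} = -30 - 6 O$ ($J{\left(O \right)} = - 6 \left(O - -5\right) = - 6 \left(O + 5\right) = - 6 \left(5 + O\right) = -30 - 6 O$)
$M{\left(g,v \right)} = \frac{1}{6 + g}$ ($M{\left(g,v \right)} = \frac{1}{g - -6} = \frac{1}{g + \left(-30 + 36\right)} = \frac{1}{g + 6} = \frac{1}{6 + g}$)
$K = 10597$
$h = \frac{58396199}{5511}$ ($h = 10597 - - \frac{15472}{-22044} = 10597 - \left(-15472\right) \left(- \frac{1}{22044}\right) = 10597 - \frac{3868}{5511} = \frac{58396199}{5511} \approx 10596.0$)
$\frac{33641}{-33639} + \frac{h}{M{\left(1,-211 \right)}} = \frac{33641}{-33639} + \frac{58396199}{5511 \frac{1}{6 + 1}} = 33641 \left(- \frac{1}{33639}\right) + \frac{58396199}{5511 \cdot \frac{1}{7}} = - \frac{33641}{33639} + \frac{58396199 \frac{1}{\frac{1}{7}}}{5511} = - \frac{33641}{33639} + \frac{58396199}{5511} \cdot 7 = - \frac{33641}{33639} + \frac{408773393}{5511} = \frac{4583514257192}{61794843}$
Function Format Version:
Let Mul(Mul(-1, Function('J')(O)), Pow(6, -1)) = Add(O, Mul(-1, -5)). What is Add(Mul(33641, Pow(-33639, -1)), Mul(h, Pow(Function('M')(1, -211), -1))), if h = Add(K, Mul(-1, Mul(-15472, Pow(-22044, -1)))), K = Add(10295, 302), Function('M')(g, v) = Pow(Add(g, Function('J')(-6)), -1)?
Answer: Rational(4583514257192, 61794843) ≈ 74173.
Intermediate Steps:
Function('J')(O) = Add(-30, Mul(-6, O)) (Function('J')(O) = Mul(-6, Add(O, Mul(-1, -5))) = Mul(-6, Add(O, 5)) = Mul(-6, Add(5, O)) = Add(-30, Mul(-6, O)))
Function('M')(g, v) = Pow(Add(6, g), -1) (Function('M')(g, v) = Pow(Add(g, Add(-30, Mul(-6, -6))), -1) = Pow(Add(g, Add(-30, 36)), -1) = Pow(Add(g, 6), -1) = Pow(Add(6, g), -1))
K = 10597
h = Rational(58396199, 5511) (h = Add(10597, Mul(-1, Mul(-15472, Pow(-22044, -1)))) = Add(10597, Mul(-1, Mul(-15472, Rational(-1, 22044)))) = Add(10597, Mul(-1, Rational(3868, 5511))) = Add(10597, Rational(-3868, 5511)) = Rational(58396199, 5511) ≈ 10596.)
Add(Mul(33641, Pow(-33639, -1)), Mul(h, Pow(Function('M')(1, -211), -1))) = Add(Mul(33641, Pow(-33639, -1)), Mul(Rational(58396199, 5511), Pow(Pow(Add(6, 1), -1), -1))) = Add(Mul(33641, Rational(-1, 33639)), Mul(Rational(58396199, 5511), Pow(Pow(7, -1), -1))) = Add(Rational(-33641, 33639), Mul(Rational(58396199, 5511), Pow(Rational(1, 7), -1))) = Add(Rational(-33641, 33639), Mul(Rational(58396199, 5511), 7)) = Add(Rational(-33641, 33639), Rational(408773393, 5511)) = Rational(4583514257192, 61794843)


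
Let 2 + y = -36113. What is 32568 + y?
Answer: -3547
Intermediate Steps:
y = -36115 (y = -2 - 36113 = -36115)
32568 + y = 32568 - 36115 = -3547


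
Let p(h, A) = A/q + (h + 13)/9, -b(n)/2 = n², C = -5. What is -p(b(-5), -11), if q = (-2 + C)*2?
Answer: 419/126 ≈ 3.3254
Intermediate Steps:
b(n) = -2*n²
q = -14 (q = (-2 - 5)*2 = -7*2 = -14)
p(h, A) = 13/9 - A/14 + h/9 (p(h, A) = A/(-14) + (h + 13)/9 = A*(-1/14) + (13 + h)*(⅑) = -A/14 + (13/9 + h/9) = 13/9 - A/14 + h/9)
-p(b(-5), -11) = -(13/9 - 1/14*(-11) + (-2*(-5)²)/9) = -(13/9 + 11/14 + (-2*25)/9) = -(13/9 + 11/14 + (⅑)*(-50)) = -(13/9 + 11/14 - 50/9) = -1*(-419/126) = 419/126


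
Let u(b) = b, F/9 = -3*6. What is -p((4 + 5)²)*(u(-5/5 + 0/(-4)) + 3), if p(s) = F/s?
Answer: 4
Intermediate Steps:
F = -162 (F = 9*(-3*6) = 9*(-18) = -162)
p(s) = -162/s
-p((4 + 5)²)*(u(-5/5 + 0/(-4)) + 3) = -(-162/(4 + 5)²)*((-5/5 + 0/(-4)) + 3) = -(-162/(9²))*((-5*⅕ + 0*(-¼)) + 3) = -(-162/81)*((-1 + 0) + 3) = -(-162*1/81)*(-1 + 3) = -(-2)*2 = -1*(-4) = 4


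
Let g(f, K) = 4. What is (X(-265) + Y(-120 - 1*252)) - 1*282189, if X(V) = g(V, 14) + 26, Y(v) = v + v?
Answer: -282903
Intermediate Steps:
Y(v) = 2*v
X(V) = 30 (X(V) = 4 + 26 = 30)
(X(-265) + Y(-120 - 1*252)) - 1*282189 = (30 + 2*(-120 - 1*252)) - 1*282189 = (30 + 2*(-120 - 252)) - 282189 = (30 + 2*(-372)) - 282189 = (30 - 744) - 282189 = -714 - 282189 = -282903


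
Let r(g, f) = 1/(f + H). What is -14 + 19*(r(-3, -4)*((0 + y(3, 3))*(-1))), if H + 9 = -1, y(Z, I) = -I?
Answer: -253/14 ≈ -18.071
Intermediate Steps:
H = -10 (H = -9 - 1 = -10)
r(g, f) = 1/(-10 + f) (r(g, f) = 1/(f - 10) = 1/(-10 + f))
-14 + 19*(r(-3, -4)*((0 + y(3, 3))*(-1))) = -14 + 19*(((0 - 1*3)*(-1))/(-10 - 4)) = -14 + 19*(((0 - 3)*(-1))/(-14)) = -14 + 19*(-(-3)*(-1)/14) = -14 + 19*(-1/14*3) = -14 + 19*(-3/14) = -14 - 57/14 = -253/14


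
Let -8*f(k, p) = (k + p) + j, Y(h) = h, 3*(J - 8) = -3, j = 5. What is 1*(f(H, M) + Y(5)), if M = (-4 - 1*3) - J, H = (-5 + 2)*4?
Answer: 61/8 ≈ 7.6250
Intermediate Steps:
J = 7 (J = 8 + (1/3)*(-3) = 8 - 1 = 7)
H = -12 (H = -3*4 = -12)
M = -14 (M = (-4 - 1*3) - 1*7 = (-4 - 3) - 7 = -7 - 7 = -14)
f(k, p) = -5/8 - k/8 - p/8 (f(k, p) = -((k + p) + 5)/8 = -(5 + k + p)/8 = -5/8 - k/8 - p/8)
1*(f(H, M) + Y(5)) = 1*((-5/8 - 1/8*(-12) - 1/8*(-14)) + 5) = 1*((-5/8 + 3/2 + 7/4) + 5) = 1*(21/8 + 5) = 1*(61/8) = 61/8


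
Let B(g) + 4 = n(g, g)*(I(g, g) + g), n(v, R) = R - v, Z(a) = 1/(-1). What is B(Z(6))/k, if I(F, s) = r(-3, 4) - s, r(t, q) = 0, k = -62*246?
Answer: 1/3813 ≈ 0.00026226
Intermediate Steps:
Z(a) = -1
k = -15252
I(F, s) = -s (I(F, s) = 0 - s = -s)
B(g) = -4 (B(g) = -4 + (g - g)*(-g + g) = -4 + 0*0 = -4 + 0 = -4)
B(Z(6))/k = -4/(-15252) = -4*(-1/15252) = 1/3813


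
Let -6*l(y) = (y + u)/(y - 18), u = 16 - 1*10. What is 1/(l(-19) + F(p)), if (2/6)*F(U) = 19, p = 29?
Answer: 222/12641 ≈ 0.017562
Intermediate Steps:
u = 6 (u = 16 - 10 = 6)
F(U) = 57 (F(U) = 3*19 = 57)
l(y) = -(6 + y)/(6*(-18 + y)) (l(y) = -(y + 6)/(6*(y - 18)) = -(6 + y)/(6*(-18 + y)))
1/(l(-19) + F(p)) = 1/((-6 - 1*(-19))/(6*(-18 - 19)) + 57) = 1/((⅙)*(-6 + 19)/(-37) + 57) = 1/((⅙)*(-1/37)*13 + 57) = 1/(-13/222 + 57) = 1/(12641/222) = 222/12641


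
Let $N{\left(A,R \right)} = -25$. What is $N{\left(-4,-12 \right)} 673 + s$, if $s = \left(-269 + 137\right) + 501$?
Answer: $-16456$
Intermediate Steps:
$s = 369$ ($s = -132 + 501 = 369$)
$N{\left(-4,-12 \right)} 673 + s = \left(-25\right) 673 + 369 = -16825 + 369 = -16456$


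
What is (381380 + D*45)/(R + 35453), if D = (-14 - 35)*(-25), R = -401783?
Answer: -87301/73266 ≈ -1.1916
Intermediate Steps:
D = 1225 (D = -49*(-25) = 1225)
(381380 + D*45)/(R + 35453) = (381380 + 1225*45)/(-401783 + 35453) = (381380 + 55125)/(-366330) = 436505*(-1/366330) = -87301/73266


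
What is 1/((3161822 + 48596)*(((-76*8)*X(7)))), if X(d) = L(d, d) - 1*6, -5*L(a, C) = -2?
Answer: 5/54654156032 ≈ 9.1484e-11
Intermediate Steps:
L(a, C) = ⅖ (L(a, C) = -⅕*(-2) = ⅖)
X(d) = -28/5 (X(d) = ⅖ - 1*6 = ⅖ - 6 = -28/5)
1/((3161822 + 48596)*(((-76*8)*X(7)))) = 1/((3161822 + 48596)*((-76*8*(-28/5)))) = 1/(3210418*((-608*(-28/5)))) = 1/(3210418*(17024/5)) = (1/3210418)*(5/17024) = 5/54654156032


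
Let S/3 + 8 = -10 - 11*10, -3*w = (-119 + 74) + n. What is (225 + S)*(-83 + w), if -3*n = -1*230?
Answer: 44626/3 ≈ 14875.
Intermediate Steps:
n = 230/3 (n = -(-1)*230/3 = -1/3*(-230) = 230/3 ≈ 76.667)
w = -95/9 (w = -((-119 + 74) + 230/3)/3 = -(-45 + 230/3)/3 = -1/3*95/3 = -95/9 ≈ -10.556)
S = -384 (S = -24 + 3*(-10 - 11*10) = -24 + 3*(-10 - 110) = -24 + 3*(-120) = -24 - 360 = -384)
(225 + S)*(-83 + w) = (225 - 384)*(-83 - 95/9) = -159*(-842/9) = 44626/3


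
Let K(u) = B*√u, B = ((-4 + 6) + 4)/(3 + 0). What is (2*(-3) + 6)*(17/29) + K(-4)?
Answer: 4*I ≈ 4.0*I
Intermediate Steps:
B = 2 (B = (2 + 4)/3 = 6*(⅓) = 2)
K(u) = 2*√u
(2*(-3) + 6)*(17/29) + K(-4) = (2*(-3) + 6)*(17/29) + 2*√(-4) = (-6 + 6)*(17*(1/29)) + 2*(2*I) = 0*(17/29) + 4*I = 0 + 4*I = 4*I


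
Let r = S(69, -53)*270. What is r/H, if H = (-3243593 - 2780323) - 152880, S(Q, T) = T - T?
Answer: 0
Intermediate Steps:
S(Q, T) = 0
r = 0 (r = 0*270 = 0)
H = -6176796 (H = -6023916 - 152880 = -6176796)
r/H = 0/(-6176796) = 0*(-1/6176796) = 0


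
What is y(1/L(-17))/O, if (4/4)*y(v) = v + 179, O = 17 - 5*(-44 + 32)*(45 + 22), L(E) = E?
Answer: 3042/68629 ≈ 0.044325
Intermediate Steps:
O = 4037 (O = 17 - (-60)*67 = 17 - 5*(-804) = 17 + 4020 = 4037)
y(v) = 179 + v (y(v) = v + 179 = 179 + v)
y(1/L(-17))/O = (179 + 1/(-17))/4037 = (179 - 1/17)*(1/4037) = (3042/17)*(1/4037) = 3042/68629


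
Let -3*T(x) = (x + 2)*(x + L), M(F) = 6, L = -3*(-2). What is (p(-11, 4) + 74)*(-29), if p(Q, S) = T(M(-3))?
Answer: -1218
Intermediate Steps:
L = 6
T(x) = -(2 + x)*(6 + x)/3 (T(x) = -(x + 2)*(x + 6)/3 = -(2 + x)*(6 + x)/3)
p(Q, S) = -32 (p(Q, S) = -4 - 8/3*6 - 1/3*6**2 = -4 - 16 - 1/3*36 = -4 - 16 - 12 = -32)
(p(-11, 4) + 74)*(-29) = (-32 + 74)*(-29) = 42*(-29) = -1218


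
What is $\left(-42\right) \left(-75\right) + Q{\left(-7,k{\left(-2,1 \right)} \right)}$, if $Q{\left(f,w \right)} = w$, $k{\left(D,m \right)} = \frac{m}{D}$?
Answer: $\frac{6299}{2} \approx 3149.5$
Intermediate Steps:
$\left(-42\right) \left(-75\right) + Q{\left(-7,k{\left(-2,1 \right)} \right)} = \left(-42\right) \left(-75\right) + 1 \frac{1}{-2} = 3150 + 1 \left(- \frac{1}{2}\right) = 3150 - \frac{1}{2} = \frac{6299}{2}$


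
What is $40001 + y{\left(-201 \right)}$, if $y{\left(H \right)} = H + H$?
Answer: $39599$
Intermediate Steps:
$y{\left(H \right)} = 2 H$
$40001 + y{\left(-201 \right)} = 40001 + 2 \left(-201\right) = 40001 - 402 = 39599$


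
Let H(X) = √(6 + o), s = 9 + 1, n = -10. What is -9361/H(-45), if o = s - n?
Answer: -9361*√26/26 ≈ -1835.8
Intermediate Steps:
s = 10
o = 20 (o = 10 - 1*(-10) = 10 + 10 = 20)
H(X) = √26 (H(X) = √(6 + 20) = √26)
-9361/H(-45) = -9361*√26/26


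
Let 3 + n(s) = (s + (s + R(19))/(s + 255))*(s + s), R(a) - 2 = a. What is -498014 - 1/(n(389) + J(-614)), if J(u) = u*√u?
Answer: -148650418545432718508/298486425169675 - 7957747*I*√614/1193945700678700 ≈ -4.9801e+5 - 1.6515e-7*I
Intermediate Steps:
R(a) = 2 + a
J(u) = u^(3/2)
n(s) = -3 + 2*s*(s + (21 + s)/(255 + s)) (n(s) = -3 + (s + (s + (2 + 19))/(s + 255))*(s + s) = -3 + (s + (s + 21)/(255 + s))*(2*s) = -3 + (s + (21 + s)/(255 + s))*(2*s) = -3 + 2*s*(s + (21 + s)/(255 + s)))
-498014 - 1/(n(389) + J(-614)) = -498014 - 1/((-765 + 2*389³ + 39*389 + 512*389²)/(255 + 389) + (-614)^(3/2)) = -498014 - 1/((-765 + 2*58863869 + 15171 + 512*151321)/644 - 614*I*√614) = -498014 - 1/((-765 + 117727738 + 15171 + 77476352)/644 - 614*I*√614) = -498014 - 1/((1/644)*195218496 - 614*I*√614) = -498014 - 1/(48804624/161 - 614*I*√614)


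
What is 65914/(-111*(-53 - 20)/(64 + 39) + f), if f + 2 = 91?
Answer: 3394571/8635 ≈ 393.12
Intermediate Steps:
f = 89 (f = -2 + 91 = 89)
65914/(-111*(-53 - 20)/(64 + 39) + f) = 65914/(-111*(-53 - 20)/(64 + 39) + 89) = 65914/(-(-8103)/103 + 89) = 65914/(-111*(-73/103) + 89) = 65914/(8103/103 + 89) = 65914/(17270/103) = 65914*(103/17270) = 3394571/8635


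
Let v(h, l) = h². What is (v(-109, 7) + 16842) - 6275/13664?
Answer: 392464797/13664 ≈ 28723.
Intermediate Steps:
(v(-109, 7) + 16842) - 6275/13664 = ((-109)² + 16842) - 6275/13664 = (11881 + 16842) - 6275*1/13664 = 28723 - 6275/13664 = 392464797/13664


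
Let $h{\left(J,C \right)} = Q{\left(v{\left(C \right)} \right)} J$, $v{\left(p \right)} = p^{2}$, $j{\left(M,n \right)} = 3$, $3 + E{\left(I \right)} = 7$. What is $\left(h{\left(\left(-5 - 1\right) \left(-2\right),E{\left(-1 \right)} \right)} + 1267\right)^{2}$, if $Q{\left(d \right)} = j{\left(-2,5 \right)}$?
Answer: $1697809$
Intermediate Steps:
$E{\left(I \right)} = 4$ ($E{\left(I \right)} = -3 + 7 = 4$)
$Q{\left(d \right)} = 3$
$h{\left(J,C \right)} = 3 J$
$\left(h{\left(\left(-5 - 1\right) \left(-2\right),E{\left(-1 \right)} \right)} + 1267\right)^{2} = \left(3 \left(-5 - 1\right) \left(-2\right) + 1267\right)^{2} = \left(3 \left(\left(-6\right) \left(-2\right)\right) + 1267\right)^{2} = \left(3 \cdot 12 + 1267\right)^{2} = \left(36 + 1267\right)^{2} = 1303^{2} = 1697809$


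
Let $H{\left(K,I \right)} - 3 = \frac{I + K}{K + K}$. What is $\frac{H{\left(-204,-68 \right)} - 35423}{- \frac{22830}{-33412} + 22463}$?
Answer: $- \frac{1775146148}{1125834879} \approx -1.5767$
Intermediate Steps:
$H{\left(K,I \right)} = 3 + \frac{I + K}{2 K}$ ($H{\left(K,I \right)} = 3 + \frac{I + K}{K + K} = 3 + \frac{I + K}{2 K}$)
$\frac{H{\left(-204,-68 \right)} - 35423}{- \frac{22830}{-33412} + 22463} = \frac{\frac{-68 + 7 \left(-204\right)}{2 \left(-204\right)} - 35423}{- \frac{22830}{-33412} + 22463} = \frac{\frac{1}{2} \left(- \frac{1}{204}\right) \left(-68 - 1428\right) - 35423}{\left(-22830\right) \left(- \frac{1}{33412}\right) + 22463} = \frac{\frac{1}{2} \left(- \frac{1}{204}\right) \left(-1496\right) - 35423}{\frac{11415}{16706} + 22463} = \frac{\frac{11}{3} - 35423}{\frac{375278293}{16706}} = \left(- \frac{106258}{3}\right) \frac{16706}{375278293} = - \frac{1775146148}{1125834879}$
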